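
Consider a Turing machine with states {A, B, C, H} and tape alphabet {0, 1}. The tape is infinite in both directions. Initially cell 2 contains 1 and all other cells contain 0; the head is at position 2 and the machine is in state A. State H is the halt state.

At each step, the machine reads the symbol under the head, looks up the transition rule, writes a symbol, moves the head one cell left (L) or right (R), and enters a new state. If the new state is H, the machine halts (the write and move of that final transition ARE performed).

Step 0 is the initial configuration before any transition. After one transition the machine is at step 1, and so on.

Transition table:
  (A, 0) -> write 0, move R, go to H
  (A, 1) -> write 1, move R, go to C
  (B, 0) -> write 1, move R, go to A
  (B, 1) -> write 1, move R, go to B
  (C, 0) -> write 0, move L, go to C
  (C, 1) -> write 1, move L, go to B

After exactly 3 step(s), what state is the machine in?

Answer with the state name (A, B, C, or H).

Answer: B

Derivation:
Step 1: in state A at pos 2, read 1 -> (A,1)->write 1,move R,goto C. Now: state=C, head=3, tape[1..4]=0100 (head:   ^)
Step 2: in state C at pos 3, read 0 -> (C,0)->write 0,move L,goto C. Now: state=C, head=2, tape[1..4]=0100 (head:  ^)
Step 3: in state C at pos 2, read 1 -> (C,1)->write 1,move L,goto B. Now: state=B, head=1, tape[0..4]=00100 (head:  ^)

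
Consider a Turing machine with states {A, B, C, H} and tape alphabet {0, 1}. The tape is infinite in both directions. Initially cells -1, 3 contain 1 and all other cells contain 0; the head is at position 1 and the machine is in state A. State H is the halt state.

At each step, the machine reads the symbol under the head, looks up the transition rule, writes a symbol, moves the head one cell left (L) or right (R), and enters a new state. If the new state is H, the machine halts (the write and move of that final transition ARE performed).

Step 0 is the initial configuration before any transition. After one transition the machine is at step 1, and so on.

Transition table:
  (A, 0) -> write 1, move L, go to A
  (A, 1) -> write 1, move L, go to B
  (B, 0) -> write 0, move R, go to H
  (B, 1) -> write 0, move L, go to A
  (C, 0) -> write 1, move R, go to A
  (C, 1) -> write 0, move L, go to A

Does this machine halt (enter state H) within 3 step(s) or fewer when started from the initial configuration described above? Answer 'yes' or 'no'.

Answer: no

Derivation:
Step 1: in state A at pos 1, read 0 -> (A,0)->write 1,move L,goto A. Now: state=A, head=0, tape[-2..4]=0101010 (head:   ^)
Step 2: in state A at pos 0, read 0 -> (A,0)->write 1,move L,goto A. Now: state=A, head=-1, tape[-2..4]=0111010 (head:  ^)
Step 3: in state A at pos -1, read 1 -> (A,1)->write 1,move L,goto B. Now: state=B, head=-2, tape[-3..4]=00111010 (head:  ^)
After 3 step(s): state = B (not H) -> not halted within 3 -> no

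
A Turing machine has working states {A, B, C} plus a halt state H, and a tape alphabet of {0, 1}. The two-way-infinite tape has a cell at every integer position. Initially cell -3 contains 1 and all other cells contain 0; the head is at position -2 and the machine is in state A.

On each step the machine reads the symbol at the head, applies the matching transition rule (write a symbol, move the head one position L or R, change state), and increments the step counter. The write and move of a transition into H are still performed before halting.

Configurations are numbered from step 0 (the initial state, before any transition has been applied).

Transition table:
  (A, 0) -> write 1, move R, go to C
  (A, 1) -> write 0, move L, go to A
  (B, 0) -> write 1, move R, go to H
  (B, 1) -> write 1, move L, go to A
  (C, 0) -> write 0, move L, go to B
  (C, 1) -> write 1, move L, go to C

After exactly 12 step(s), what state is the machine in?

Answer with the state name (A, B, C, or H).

Answer: H

Derivation:
Step 1: in state A at pos -2, read 0 -> (A,0)->write 1,move R,goto C. Now: state=C, head=-1, tape[-4..0]=01100 (head:    ^)
Step 2: in state C at pos -1, read 0 -> (C,0)->write 0,move L,goto B. Now: state=B, head=-2, tape[-4..0]=01100 (head:   ^)
Step 3: in state B at pos -2, read 1 -> (B,1)->write 1,move L,goto A. Now: state=A, head=-3, tape[-4..0]=01100 (head:  ^)
Step 4: in state A at pos -3, read 1 -> (A,1)->write 0,move L,goto A. Now: state=A, head=-4, tape[-5..0]=000100 (head:  ^)
Step 5: in state A at pos -4, read 0 -> (A,0)->write 1,move R,goto C. Now: state=C, head=-3, tape[-5..0]=010100 (head:   ^)
Step 6: in state C at pos -3, read 0 -> (C,0)->write 0,move L,goto B. Now: state=B, head=-4, tape[-5..0]=010100 (head:  ^)
Step 7: in state B at pos -4, read 1 -> (B,1)->write 1,move L,goto A. Now: state=A, head=-5, tape[-6..0]=0010100 (head:  ^)
Step 8: in state A at pos -5, read 0 -> (A,0)->write 1,move R,goto C. Now: state=C, head=-4, tape[-6..0]=0110100 (head:   ^)
Step 9: in state C at pos -4, read 1 -> (C,1)->write 1,move L,goto C. Now: state=C, head=-5, tape[-6..0]=0110100 (head:  ^)
Step 10: in state C at pos -5, read 1 -> (C,1)->write 1,move L,goto C. Now: state=C, head=-6, tape[-7..0]=00110100 (head:  ^)
Step 11: in state C at pos -6, read 0 -> (C,0)->write 0,move L,goto B. Now: state=B, head=-7, tape[-8..0]=000110100 (head:  ^)
Step 12: in state B at pos -7, read 0 -> (B,0)->write 1,move R,goto H. Now: state=H, head=-6, tape[-8..0]=010110100 (head:   ^)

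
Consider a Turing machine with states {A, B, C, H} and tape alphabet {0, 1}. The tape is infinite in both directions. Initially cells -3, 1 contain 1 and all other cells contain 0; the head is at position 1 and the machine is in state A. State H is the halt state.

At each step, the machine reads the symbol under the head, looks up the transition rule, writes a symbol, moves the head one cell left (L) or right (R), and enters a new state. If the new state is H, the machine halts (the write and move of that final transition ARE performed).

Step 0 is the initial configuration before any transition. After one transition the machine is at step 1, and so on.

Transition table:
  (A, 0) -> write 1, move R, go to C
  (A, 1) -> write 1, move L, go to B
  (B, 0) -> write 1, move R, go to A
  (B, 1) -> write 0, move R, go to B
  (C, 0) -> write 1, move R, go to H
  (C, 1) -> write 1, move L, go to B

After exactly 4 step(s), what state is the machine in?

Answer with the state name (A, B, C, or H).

Step 1: in state A at pos 1, read 1 -> (A,1)->write 1,move L,goto B. Now: state=B, head=0, tape[-4..2]=0100010 (head:     ^)
Step 2: in state B at pos 0, read 0 -> (B,0)->write 1,move R,goto A. Now: state=A, head=1, tape[-4..2]=0100110 (head:      ^)
Step 3: in state A at pos 1, read 1 -> (A,1)->write 1,move L,goto B. Now: state=B, head=0, tape[-4..2]=0100110 (head:     ^)
Step 4: in state B at pos 0, read 1 -> (B,1)->write 0,move R,goto B. Now: state=B, head=1, tape[-4..2]=0100010 (head:      ^)

Answer: B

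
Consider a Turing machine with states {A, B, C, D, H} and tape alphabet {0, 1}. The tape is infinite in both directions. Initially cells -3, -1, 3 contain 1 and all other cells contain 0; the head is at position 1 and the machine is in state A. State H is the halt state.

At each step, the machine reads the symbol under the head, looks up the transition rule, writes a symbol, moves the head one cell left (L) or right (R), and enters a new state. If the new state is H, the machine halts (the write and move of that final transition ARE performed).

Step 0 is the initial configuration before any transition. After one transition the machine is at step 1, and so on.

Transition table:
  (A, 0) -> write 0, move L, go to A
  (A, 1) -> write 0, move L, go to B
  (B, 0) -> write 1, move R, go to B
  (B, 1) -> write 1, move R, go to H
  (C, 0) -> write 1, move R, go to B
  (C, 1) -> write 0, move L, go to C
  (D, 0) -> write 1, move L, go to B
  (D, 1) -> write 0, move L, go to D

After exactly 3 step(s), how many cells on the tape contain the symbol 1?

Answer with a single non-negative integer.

Answer: 2

Derivation:
Step 1: in state A at pos 1, read 0 -> (A,0)->write 0,move L,goto A. Now: state=A, head=0, tape[-4..4]=010100010 (head:     ^)
Step 2: in state A at pos 0, read 0 -> (A,0)->write 0,move L,goto A. Now: state=A, head=-1, tape[-4..4]=010100010 (head:    ^)
Step 3: in state A at pos -1, read 1 -> (A,1)->write 0,move L,goto B. Now: state=B, head=-2, tape[-4..4]=010000010 (head:   ^)
Cells containing 1 after step 3: {-3, 3} -> 2 cell(s)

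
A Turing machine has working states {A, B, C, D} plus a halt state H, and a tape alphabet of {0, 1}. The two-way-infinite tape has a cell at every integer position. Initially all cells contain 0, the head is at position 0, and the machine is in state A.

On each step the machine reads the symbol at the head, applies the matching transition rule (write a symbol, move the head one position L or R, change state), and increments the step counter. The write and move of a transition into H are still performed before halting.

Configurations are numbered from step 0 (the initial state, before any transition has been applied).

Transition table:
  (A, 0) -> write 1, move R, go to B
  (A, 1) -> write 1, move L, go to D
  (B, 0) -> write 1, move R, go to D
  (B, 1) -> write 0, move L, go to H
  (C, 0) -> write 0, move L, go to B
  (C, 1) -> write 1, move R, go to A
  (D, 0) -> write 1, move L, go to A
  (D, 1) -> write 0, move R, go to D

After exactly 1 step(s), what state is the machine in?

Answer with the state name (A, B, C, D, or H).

Step 1: in state A at pos 0, read 0 -> (A,0)->write 1,move R,goto B. Now: state=B, head=1, tape[-1..2]=0100 (head:   ^)

Answer: B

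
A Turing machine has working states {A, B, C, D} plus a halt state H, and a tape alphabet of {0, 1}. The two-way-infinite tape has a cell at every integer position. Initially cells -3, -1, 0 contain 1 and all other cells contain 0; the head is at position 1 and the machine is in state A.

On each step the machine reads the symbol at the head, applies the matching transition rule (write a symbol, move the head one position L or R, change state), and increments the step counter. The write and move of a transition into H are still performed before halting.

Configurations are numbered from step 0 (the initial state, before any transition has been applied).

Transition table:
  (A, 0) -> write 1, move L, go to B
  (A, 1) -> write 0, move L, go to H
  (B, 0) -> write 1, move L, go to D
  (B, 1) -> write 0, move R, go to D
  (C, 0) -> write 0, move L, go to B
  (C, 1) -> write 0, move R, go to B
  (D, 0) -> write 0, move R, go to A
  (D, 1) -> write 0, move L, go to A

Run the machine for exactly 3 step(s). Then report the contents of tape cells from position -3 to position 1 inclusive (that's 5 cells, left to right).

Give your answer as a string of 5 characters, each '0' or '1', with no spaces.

Step 1: in state A at pos 1, read 0 -> (A,0)->write 1,move L,goto B. Now: state=B, head=0, tape[-4..2]=0101110 (head:     ^)
Step 2: in state B at pos 0, read 1 -> (B,1)->write 0,move R,goto D. Now: state=D, head=1, tape[-4..2]=0101010 (head:      ^)
Step 3: in state D at pos 1, read 1 -> (D,1)->write 0,move L,goto A. Now: state=A, head=0, tape[-4..2]=0101000 (head:     ^)

Answer: 10100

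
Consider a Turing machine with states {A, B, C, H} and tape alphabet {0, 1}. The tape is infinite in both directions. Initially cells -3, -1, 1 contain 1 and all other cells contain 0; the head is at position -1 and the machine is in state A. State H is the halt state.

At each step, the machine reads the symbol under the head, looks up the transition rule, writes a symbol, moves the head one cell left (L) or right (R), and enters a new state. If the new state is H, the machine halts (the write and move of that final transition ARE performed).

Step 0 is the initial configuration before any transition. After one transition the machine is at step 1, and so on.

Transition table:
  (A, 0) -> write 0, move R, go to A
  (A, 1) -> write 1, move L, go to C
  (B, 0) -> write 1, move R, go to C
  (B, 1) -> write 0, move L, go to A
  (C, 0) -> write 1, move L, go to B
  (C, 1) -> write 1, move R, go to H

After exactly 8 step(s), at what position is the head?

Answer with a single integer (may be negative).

Step 1: in state A at pos -1, read 1 -> (A,1)->write 1,move L,goto C. Now: state=C, head=-2, tape[-4..2]=0101010 (head:   ^)
Step 2: in state C at pos -2, read 0 -> (C,0)->write 1,move L,goto B. Now: state=B, head=-3, tape[-4..2]=0111010 (head:  ^)
Step 3: in state B at pos -3, read 1 -> (B,1)->write 0,move L,goto A. Now: state=A, head=-4, tape[-5..2]=00011010 (head:  ^)
Step 4: in state A at pos -4, read 0 -> (A,0)->write 0,move R,goto A. Now: state=A, head=-3, tape[-5..2]=00011010 (head:   ^)
Step 5: in state A at pos -3, read 0 -> (A,0)->write 0,move R,goto A. Now: state=A, head=-2, tape[-5..2]=00011010 (head:    ^)
Step 6: in state A at pos -2, read 1 -> (A,1)->write 1,move L,goto C. Now: state=C, head=-3, tape[-5..2]=00011010 (head:   ^)
Step 7: in state C at pos -3, read 0 -> (C,0)->write 1,move L,goto B. Now: state=B, head=-4, tape[-5..2]=00111010 (head:  ^)
Step 8: in state B at pos -4, read 0 -> (B,0)->write 1,move R,goto C. Now: state=C, head=-3, tape[-5..2]=01111010 (head:   ^)

Answer: -3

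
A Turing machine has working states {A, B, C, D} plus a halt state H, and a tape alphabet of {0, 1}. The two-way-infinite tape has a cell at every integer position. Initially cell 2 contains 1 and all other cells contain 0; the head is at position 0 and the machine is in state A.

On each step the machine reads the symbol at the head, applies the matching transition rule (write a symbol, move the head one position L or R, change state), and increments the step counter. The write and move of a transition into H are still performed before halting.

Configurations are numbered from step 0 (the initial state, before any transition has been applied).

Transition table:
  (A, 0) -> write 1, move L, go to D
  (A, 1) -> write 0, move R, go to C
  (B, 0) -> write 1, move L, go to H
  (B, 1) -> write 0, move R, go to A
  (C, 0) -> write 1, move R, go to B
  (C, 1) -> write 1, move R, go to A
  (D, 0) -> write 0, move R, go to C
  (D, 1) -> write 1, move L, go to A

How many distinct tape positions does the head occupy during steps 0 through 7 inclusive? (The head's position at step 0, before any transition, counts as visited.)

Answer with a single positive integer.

Step 1: in state A at pos 0, read 0 -> (A,0)->write 1,move L,goto D. Now: state=D, head=-1, tape[-2..3]=001010 (head:  ^)
Step 2: in state D at pos -1, read 0 -> (D,0)->write 0,move R,goto C. Now: state=C, head=0, tape[-2..3]=001010 (head:   ^)
Step 3: in state C at pos 0, read 1 -> (C,1)->write 1,move R,goto A. Now: state=A, head=1, tape[-2..3]=001010 (head:    ^)
Step 4: in state A at pos 1, read 0 -> (A,0)->write 1,move L,goto D. Now: state=D, head=0, tape[-2..3]=001110 (head:   ^)
Step 5: in state D at pos 0, read 1 -> (D,1)->write 1,move L,goto A. Now: state=A, head=-1, tape[-2..3]=001110 (head:  ^)
Step 6: in state A at pos -1, read 0 -> (A,0)->write 1,move L,goto D. Now: state=D, head=-2, tape[-3..3]=0011110 (head:  ^)
Step 7: in state D at pos -2, read 0 -> (D,0)->write 0,move R,goto C. Now: state=C, head=-1, tape[-3..3]=0011110 (head:   ^)
Head positions at steps 0..7: starting at 0, distinct positions visited = {-2, -1, 0, 1} -> 4 position(s)

Answer: 4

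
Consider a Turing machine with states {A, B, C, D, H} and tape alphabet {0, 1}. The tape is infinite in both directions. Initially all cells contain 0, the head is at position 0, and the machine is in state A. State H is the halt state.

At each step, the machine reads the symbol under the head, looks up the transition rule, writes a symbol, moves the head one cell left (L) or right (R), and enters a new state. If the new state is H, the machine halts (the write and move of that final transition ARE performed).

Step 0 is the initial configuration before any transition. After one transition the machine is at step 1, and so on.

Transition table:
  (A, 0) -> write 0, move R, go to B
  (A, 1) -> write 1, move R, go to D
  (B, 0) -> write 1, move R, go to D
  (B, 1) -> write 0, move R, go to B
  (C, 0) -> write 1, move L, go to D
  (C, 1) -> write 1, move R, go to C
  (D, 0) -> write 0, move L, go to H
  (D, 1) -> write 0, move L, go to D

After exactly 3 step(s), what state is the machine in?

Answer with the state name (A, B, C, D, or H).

Answer: H

Derivation:
Step 1: in state A at pos 0, read 0 -> (A,0)->write 0,move R,goto B. Now: state=B, head=1, tape[-1..2]=0000 (head:   ^)
Step 2: in state B at pos 1, read 0 -> (B,0)->write 1,move R,goto D. Now: state=D, head=2, tape[-1..3]=00100 (head:    ^)
Step 3: in state D at pos 2, read 0 -> (D,0)->write 0,move L,goto H. Now: state=H, head=1, tape[-1..3]=00100 (head:   ^)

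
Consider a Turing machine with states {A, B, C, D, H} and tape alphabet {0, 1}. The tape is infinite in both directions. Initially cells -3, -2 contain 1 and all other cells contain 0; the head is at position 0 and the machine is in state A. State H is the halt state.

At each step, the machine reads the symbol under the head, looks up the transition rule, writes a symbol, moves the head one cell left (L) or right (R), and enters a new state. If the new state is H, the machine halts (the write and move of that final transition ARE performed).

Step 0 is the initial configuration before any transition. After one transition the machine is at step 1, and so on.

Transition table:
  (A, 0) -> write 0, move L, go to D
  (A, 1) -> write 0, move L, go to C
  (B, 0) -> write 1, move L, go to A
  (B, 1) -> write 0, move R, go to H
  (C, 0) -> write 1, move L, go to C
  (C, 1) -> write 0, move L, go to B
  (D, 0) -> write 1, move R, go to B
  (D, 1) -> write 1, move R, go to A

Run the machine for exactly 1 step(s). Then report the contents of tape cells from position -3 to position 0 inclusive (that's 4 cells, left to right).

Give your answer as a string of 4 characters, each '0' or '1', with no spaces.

Answer: 1100

Derivation:
Step 1: in state A at pos 0, read 0 -> (A,0)->write 0,move L,goto D. Now: state=D, head=-1, tape[-4..1]=011000 (head:    ^)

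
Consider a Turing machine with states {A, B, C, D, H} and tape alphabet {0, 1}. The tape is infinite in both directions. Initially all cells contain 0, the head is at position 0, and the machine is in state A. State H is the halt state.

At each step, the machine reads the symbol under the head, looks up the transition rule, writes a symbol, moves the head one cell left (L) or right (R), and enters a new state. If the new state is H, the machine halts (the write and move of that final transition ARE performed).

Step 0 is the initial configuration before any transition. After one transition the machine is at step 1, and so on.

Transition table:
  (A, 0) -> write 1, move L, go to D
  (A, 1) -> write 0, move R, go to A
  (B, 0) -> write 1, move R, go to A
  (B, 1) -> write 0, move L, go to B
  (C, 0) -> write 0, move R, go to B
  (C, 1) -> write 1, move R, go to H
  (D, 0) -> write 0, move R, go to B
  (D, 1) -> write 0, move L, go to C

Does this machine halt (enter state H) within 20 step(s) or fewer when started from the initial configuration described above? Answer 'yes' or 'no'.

Step 1: in state A at pos 0, read 0 -> (A,0)->write 1,move L,goto D. Now: state=D, head=-1, tape[-2..1]=0010 (head:  ^)
Step 2: in state D at pos -1, read 0 -> (D,0)->write 0,move R,goto B. Now: state=B, head=0, tape[-2..1]=0010 (head:   ^)
Step 3: in state B at pos 0, read 1 -> (B,1)->write 0,move L,goto B. Now: state=B, head=-1, tape[-2..1]=0000 (head:  ^)
Step 4: in state B at pos -1, read 0 -> (B,0)->write 1,move R,goto A. Now: state=A, head=0, tape[-2..1]=0100 (head:   ^)
Step 5: in state A at pos 0, read 0 -> (A,0)->write 1,move L,goto D. Now: state=D, head=-1, tape[-2..1]=0110 (head:  ^)
Step 6: in state D at pos -1, read 1 -> (D,1)->write 0,move L,goto C. Now: state=C, head=-2, tape[-3..1]=00010 (head:  ^)
Step 7: in state C at pos -2, read 0 -> (C,0)->write 0,move R,goto B. Now: state=B, head=-1, tape[-3..1]=00010 (head:   ^)
Step 8: in state B at pos -1, read 0 -> (B,0)->write 1,move R,goto A. Now: state=A, head=0, tape[-3..1]=00110 (head:    ^)
Step 9: in state A at pos 0, read 1 -> (A,1)->write 0,move R,goto A. Now: state=A, head=1, tape[-3..2]=001000 (head:     ^)
Step 10: in state A at pos 1, read 0 -> (A,0)->write 1,move L,goto D. Now: state=D, head=0, tape[-3..2]=001010 (head:    ^)
Step 11: in state D at pos 0, read 0 -> (D,0)->write 0,move R,goto B. Now: state=B, head=1, tape[-3..2]=001010 (head:     ^)
Step 12: in state B at pos 1, read 1 -> (B,1)->write 0,move L,goto B. Now: state=B, head=0, tape[-3..2]=001000 (head:    ^)
Step 13: in state B at pos 0, read 0 -> (B,0)->write 1,move R,goto A. Now: state=A, head=1, tape[-3..2]=001100 (head:     ^)
Step 14: in state A at pos 1, read 0 -> (A,0)->write 1,move L,goto D. Now: state=D, head=0, tape[-3..2]=001110 (head:    ^)
Step 15: in state D at pos 0, read 1 -> (D,1)->write 0,move L,goto C. Now: state=C, head=-1, tape[-3..2]=001010 (head:   ^)
Step 16: in state C at pos -1, read 1 -> (C,1)->write 1,move R,goto H. Now: state=H, head=0, tape[-3..2]=001010 (head:    ^)
State H reached at step 16; 16 <= 20 -> yes

Answer: yes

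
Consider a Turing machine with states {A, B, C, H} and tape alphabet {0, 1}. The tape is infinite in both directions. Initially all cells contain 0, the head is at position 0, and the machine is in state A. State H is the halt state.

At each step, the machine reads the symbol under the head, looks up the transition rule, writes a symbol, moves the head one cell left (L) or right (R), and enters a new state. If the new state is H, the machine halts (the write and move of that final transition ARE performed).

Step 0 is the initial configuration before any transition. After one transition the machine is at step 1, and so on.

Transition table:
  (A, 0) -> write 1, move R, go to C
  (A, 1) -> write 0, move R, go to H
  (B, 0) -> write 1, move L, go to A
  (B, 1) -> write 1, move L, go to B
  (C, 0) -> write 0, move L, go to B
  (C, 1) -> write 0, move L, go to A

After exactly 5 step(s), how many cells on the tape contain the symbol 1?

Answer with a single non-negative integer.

Step 1: in state A at pos 0, read 0 -> (A,0)->write 1,move R,goto C. Now: state=C, head=1, tape[-1..2]=0100 (head:   ^)
Step 2: in state C at pos 1, read 0 -> (C,0)->write 0,move L,goto B. Now: state=B, head=0, tape[-1..2]=0100 (head:  ^)
Step 3: in state B at pos 0, read 1 -> (B,1)->write 1,move L,goto B. Now: state=B, head=-1, tape[-2..2]=00100 (head:  ^)
Step 4: in state B at pos -1, read 0 -> (B,0)->write 1,move L,goto A. Now: state=A, head=-2, tape[-3..2]=001100 (head:  ^)
Step 5: in state A at pos -2, read 0 -> (A,0)->write 1,move R,goto C. Now: state=C, head=-1, tape[-3..2]=011100 (head:   ^)
Cells containing 1 after step 5: {-2, -1, 0} -> 3 cell(s)

Answer: 3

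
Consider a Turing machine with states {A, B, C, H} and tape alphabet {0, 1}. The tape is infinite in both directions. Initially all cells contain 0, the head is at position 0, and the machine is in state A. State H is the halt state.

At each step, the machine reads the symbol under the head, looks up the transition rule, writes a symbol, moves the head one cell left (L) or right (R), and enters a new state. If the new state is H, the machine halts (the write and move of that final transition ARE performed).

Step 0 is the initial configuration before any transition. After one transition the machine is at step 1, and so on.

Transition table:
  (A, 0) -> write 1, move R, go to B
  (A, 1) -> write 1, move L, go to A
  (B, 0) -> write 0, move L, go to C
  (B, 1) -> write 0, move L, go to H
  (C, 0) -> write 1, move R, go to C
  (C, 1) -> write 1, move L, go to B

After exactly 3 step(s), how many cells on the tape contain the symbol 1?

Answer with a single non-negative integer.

Answer: 1

Derivation:
Step 1: in state A at pos 0, read 0 -> (A,0)->write 1,move R,goto B. Now: state=B, head=1, tape[-1..2]=0100 (head:   ^)
Step 2: in state B at pos 1, read 0 -> (B,0)->write 0,move L,goto C. Now: state=C, head=0, tape[-1..2]=0100 (head:  ^)
Step 3: in state C at pos 0, read 1 -> (C,1)->write 1,move L,goto B. Now: state=B, head=-1, tape[-2..2]=00100 (head:  ^)
Cells containing 1 after step 3: {0} -> 1 cell(s)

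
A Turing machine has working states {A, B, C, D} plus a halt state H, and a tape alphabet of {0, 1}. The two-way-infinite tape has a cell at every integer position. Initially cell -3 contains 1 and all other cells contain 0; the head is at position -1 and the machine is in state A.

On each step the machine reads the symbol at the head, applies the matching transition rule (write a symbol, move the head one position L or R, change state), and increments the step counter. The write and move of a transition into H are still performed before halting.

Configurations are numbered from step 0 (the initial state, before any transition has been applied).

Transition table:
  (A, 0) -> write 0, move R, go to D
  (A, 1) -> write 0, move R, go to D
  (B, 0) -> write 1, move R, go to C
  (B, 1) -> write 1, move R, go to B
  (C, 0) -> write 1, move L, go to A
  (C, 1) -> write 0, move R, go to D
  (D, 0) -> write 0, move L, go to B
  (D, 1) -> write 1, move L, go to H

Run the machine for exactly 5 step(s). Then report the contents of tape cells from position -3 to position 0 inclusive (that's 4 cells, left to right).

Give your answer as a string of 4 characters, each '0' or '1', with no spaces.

Answer: 1001

Derivation:
Step 1: in state A at pos -1, read 0 -> (A,0)->write 0,move R,goto D. Now: state=D, head=0, tape[-4..1]=010000 (head:     ^)
Step 2: in state D at pos 0, read 0 -> (D,0)->write 0,move L,goto B. Now: state=B, head=-1, tape[-4..1]=010000 (head:    ^)
Step 3: in state B at pos -1, read 0 -> (B,0)->write 1,move R,goto C. Now: state=C, head=0, tape[-4..1]=010100 (head:     ^)
Step 4: in state C at pos 0, read 0 -> (C,0)->write 1,move L,goto A. Now: state=A, head=-1, tape[-4..1]=010110 (head:    ^)
Step 5: in state A at pos -1, read 1 -> (A,1)->write 0,move R,goto D. Now: state=D, head=0, tape[-4..1]=010010 (head:     ^)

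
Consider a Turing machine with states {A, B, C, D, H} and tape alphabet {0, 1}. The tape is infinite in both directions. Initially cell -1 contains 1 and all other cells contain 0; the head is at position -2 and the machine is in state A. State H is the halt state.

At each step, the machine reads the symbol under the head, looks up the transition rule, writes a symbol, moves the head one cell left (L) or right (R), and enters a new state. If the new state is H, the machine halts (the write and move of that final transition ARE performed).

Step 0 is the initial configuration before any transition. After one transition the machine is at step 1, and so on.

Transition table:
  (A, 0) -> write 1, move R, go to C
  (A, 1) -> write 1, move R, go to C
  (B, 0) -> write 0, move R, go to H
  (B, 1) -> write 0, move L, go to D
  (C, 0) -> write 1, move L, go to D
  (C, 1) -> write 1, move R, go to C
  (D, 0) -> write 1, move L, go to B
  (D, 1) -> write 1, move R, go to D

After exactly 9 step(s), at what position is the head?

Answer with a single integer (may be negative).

Step 1: in state A at pos -2, read 0 -> (A,0)->write 1,move R,goto C. Now: state=C, head=-1, tape[-3..0]=0110 (head:   ^)
Step 2: in state C at pos -1, read 1 -> (C,1)->write 1,move R,goto C. Now: state=C, head=0, tape[-3..1]=01100 (head:    ^)
Step 3: in state C at pos 0, read 0 -> (C,0)->write 1,move L,goto D. Now: state=D, head=-1, tape[-3..1]=01110 (head:   ^)
Step 4: in state D at pos -1, read 1 -> (D,1)->write 1,move R,goto D. Now: state=D, head=0, tape[-3..1]=01110 (head:    ^)
Step 5: in state D at pos 0, read 1 -> (D,1)->write 1,move R,goto D. Now: state=D, head=1, tape[-3..2]=011100 (head:     ^)
Step 6: in state D at pos 1, read 0 -> (D,0)->write 1,move L,goto B. Now: state=B, head=0, tape[-3..2]=011110 (head:    ^)
Step 7: in state B at pos 0, read 1 -> (B,1)->write 0,move L,goto D. Now: state=D, head=-1, tape[-3..2]=011010 (head:   ^)
Step 8: in state D at pos -1, read 1 -> (D,1)->write 1,move R,goto D. Now: state=D, head=0, tape[-3..2]=011010 (head:    ^)
Step 9: in state D at pos 0, read 0 -> (D,0)->write 1,move L,goto B. Now: state=B, head=-1, tape[-3..2]=011110 (head:   ^)

Answer: -1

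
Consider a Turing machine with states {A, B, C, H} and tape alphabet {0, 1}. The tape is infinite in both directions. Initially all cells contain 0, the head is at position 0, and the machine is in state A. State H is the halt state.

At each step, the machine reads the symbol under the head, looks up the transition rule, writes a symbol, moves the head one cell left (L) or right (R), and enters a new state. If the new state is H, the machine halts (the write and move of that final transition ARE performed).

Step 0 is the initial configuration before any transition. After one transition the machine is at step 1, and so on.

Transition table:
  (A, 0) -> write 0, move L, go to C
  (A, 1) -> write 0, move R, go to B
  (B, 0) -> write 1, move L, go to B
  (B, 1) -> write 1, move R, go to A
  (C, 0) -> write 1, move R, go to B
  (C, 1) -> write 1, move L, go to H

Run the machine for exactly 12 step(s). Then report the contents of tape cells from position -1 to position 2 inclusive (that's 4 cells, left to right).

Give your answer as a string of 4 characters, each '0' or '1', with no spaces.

Answer: 1010

Derivation:
Step 1: in state A at pos 0, read 0 -> (A,0)->write 0,move L,goto C. Now: state=C, head=-1, tape[-2..1]=0000 (head:  ^)
Step 2: in state C at pos -1, read 0 -> (C,0)->write 1,move R,goto B. Now: state=B, head=0, tape[-2..1]=0100 (head:   ^)
Step 3: in state B at pos 0, read 0 -> (B,0)->write 1,move L,goto B. Now: state=B, head=-1, tape[-2..1]=0110 (head:  ^)
Step 4: in state B at pos -1, read 1 -> (B,1)->write 1,move R,goto A. Now: state=A, head=0, tape[-2..1]=0110 (head:   ^)
Step 5: in state A at pos 0, read 1 -> (A,1)->write 0,move R,goto B. Now: state=B, head=1, tape[-2..2]=01000 (head:    ^)
Step 6: in state B at pos 1, read 0 -> (B,0)->write 1,move L,goto B. Now: state=B, head=0, tape[-2..2]=01010 (head:   ^)
Step 7: in state B at pos 0, read 0 -> (B,0)->write 1,move L,goto B. Now: state=B, head=-1, tape[-2..2]=01110 (head:  ^)
Step 8: in state B at pos -1, read 1 -> (B,1)->write 1,move R,goto A. Now: state=A, head=0, tape[-2..2]=01110 (head:   ^)
Step 9: in state A at pos 0, read 1 -> (A,1)->write 0,move R,goto B. Now: state=B, head=1, tape[-2..2]=01010 (head:    ^)
Step 10: in state B at pos 1, read 1 -> (B,1)->write 1,move R,goto A. Now: state=A, head=2, tape[-2..3]=010100 (head:     ^)
Step 11: in state A at pos 2, read 0 -> (A,0)->write 0,move L,goto C. Now: state=C, head=1, tape[-2..3]=010100 (head:    ^)
Step 12: in state C at pos 1, read 1 -> (C,1)->write 1,move L,goto H. Now: state=H, head=0, tape[-2..3]=010100 (head:   ^)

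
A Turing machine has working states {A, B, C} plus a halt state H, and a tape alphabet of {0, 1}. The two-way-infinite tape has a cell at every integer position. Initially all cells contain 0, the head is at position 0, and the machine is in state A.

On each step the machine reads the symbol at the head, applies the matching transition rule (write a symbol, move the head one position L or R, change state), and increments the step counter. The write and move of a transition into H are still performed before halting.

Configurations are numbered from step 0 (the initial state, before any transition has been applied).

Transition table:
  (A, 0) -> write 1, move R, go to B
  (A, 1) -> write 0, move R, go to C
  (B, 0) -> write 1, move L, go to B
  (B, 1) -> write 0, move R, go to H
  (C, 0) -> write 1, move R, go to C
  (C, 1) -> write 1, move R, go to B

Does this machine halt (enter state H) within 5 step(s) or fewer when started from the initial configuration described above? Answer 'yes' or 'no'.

Answer: yes

Derivation:
Step 1: in state A at pos 0, read 0 -> (A,0)->write 1,move R,goto B. Now: state=B, head=1, tape[-1..2]=0100 (head:   ^)
Step 2: in state B at pos 1, read 0 -> (B,0)->write 1,move L,goto B. Now: state=B, head=0, tape[-1..2]=0110 (head:  ^)
Step 3: in state B at pos 0, read 1 -> (B,1)->write 0,move R,goto H. Now: state=H, head=1, tape[-1..2]=0010 (head:   ^)
State H reached at step 3; 3 <= 5 -> yes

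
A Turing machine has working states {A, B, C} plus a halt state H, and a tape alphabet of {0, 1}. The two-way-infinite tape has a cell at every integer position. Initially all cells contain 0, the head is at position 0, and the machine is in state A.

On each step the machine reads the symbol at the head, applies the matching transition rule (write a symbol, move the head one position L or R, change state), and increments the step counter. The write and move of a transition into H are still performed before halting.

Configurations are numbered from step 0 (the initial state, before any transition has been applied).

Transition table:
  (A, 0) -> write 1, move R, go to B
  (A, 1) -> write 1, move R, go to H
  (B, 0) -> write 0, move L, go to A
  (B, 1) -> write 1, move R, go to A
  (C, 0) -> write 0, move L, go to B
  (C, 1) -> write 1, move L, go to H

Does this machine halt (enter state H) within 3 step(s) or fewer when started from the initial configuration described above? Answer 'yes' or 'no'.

Step 1: in state A at pos 0, read 0 -> (A,0)->write 1,move R,goto B. Now: state=B, head=1, tape[-1..2]=0100 (head:   ^)
Step 2: in state B at pos 1, read 0 -> (B,0)->write 0,move L,goto A. Now: state=A, head=0, tape[-1..2]=0100 (head:  ^)
Step 3: in state A at pos 0, read 1 -> (A,1)->write 1,move R,goto H. Now: state=H, head=1, tape[-1..2]=0100 (head:   ^)
State H reached at step 3; 3 <= 3 -> yes

Answer: yes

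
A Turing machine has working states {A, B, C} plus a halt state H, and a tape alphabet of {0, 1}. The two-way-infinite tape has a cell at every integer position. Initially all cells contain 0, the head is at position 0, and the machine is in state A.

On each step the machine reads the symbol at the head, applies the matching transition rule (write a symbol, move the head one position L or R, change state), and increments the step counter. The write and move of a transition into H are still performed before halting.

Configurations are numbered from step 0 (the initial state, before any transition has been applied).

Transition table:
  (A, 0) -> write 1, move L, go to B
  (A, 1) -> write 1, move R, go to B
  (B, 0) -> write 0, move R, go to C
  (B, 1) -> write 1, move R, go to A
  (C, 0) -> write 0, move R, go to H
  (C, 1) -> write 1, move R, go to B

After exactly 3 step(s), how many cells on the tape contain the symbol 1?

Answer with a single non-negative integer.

Answer: 1

Derivation:
Step 1: in state A at pos 0, read 0 -> (A,0)->write 1,move L,goto B. Now: state=B, head=-1, tape[-2..1]=0010 (head:  ^)
Step 2: in state B at pos -1, read 0 -> (B,0)->write 0,move R,goto C. Now: state=C, head=0, tape[-2..1]=0010 (head:   ^)
Step 3: in state C at pos 0, read 1 -> (C,1)->write 1,move R,goto B. Now: state=B, head=1, tape[-2..2]=00100 (head:    ^)
Cells containing 1 after step 3: {0} -> 1 cell(s)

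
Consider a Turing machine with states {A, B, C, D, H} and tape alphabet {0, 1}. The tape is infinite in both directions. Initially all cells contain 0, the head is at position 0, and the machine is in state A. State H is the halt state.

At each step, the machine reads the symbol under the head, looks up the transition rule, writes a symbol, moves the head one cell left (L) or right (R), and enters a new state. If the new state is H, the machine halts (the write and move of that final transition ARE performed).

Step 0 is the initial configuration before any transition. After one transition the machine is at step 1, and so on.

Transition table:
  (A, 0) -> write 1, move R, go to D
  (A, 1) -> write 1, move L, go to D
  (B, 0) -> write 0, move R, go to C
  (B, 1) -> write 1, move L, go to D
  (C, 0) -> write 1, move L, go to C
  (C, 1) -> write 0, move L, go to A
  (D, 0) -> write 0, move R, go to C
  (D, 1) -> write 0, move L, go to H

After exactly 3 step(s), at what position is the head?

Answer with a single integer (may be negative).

Answer: 1

Derivation:
Step 1: in state A at pos 0, read 0 -> (A,0)->write 1,move R,goto D. Now: state=D, head=1, tape[-1..2]=0100 (head:   ^)
Step 2: in state D at pos 1, read 0 -> (D,0)->write 0,move R,goto C. Now: state=C, head=2, tape[-1..3]=01000 (head:    ^)
Step 3: in state C at pos 2, read 0 -> (C,0)->write 1,move L,goto C. Now: state=C, head=1, tape[-1..3]=01010 (head:   ^)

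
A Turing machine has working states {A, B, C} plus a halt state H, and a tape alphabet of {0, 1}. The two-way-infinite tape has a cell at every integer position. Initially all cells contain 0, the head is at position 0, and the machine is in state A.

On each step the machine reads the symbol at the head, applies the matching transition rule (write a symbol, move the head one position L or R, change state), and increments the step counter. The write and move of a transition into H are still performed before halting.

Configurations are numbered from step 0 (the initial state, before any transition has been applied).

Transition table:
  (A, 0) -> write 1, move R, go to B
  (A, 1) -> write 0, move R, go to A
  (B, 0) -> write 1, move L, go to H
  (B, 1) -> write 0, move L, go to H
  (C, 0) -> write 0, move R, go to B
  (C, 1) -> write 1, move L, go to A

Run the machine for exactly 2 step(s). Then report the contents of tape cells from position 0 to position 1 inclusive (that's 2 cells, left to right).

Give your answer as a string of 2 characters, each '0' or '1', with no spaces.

Answer: 11

Derivation:
Step 1: in state A at pos 0, read 0 -> (A,0)->write 1,move R,goto B. Now: state=B, head=1, tape[-1..2]=0100 (head:   ^)
Step 2: in state B at pos 1, read 0 -> (B,0)->write 1,move L,goto H. Now: state=H, head=0, tape[-1..2]=0110 (head:  ^)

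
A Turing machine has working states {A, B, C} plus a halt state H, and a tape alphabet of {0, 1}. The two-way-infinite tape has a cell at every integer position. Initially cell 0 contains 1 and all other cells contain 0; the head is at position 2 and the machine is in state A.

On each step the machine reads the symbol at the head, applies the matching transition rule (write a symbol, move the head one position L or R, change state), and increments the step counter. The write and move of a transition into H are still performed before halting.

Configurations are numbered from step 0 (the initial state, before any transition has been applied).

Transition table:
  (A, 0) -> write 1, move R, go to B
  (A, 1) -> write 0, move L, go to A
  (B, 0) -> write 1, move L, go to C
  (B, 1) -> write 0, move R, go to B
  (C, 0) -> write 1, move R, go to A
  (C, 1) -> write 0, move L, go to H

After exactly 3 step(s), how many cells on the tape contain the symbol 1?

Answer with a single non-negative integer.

Step 1: in state A at pos 2, read 0 -> (A,0)->write 1,move R,goto B. Now: state=B, head=3, tape[-1..4]=010100 (head:     ^)
Step 2: in state B at pos 3, read 0 -> (B,0)->write 1,move L,goto C. Now: state=C, head=2, tape[-1..4]=010110 (head:    ^)
Step 3: in state C at pos 2, read 1 -> (C,1)->write 0,move L,goto H. Now: state=H, head=1, tape[-1..4]=010010 (head:   ^)
Cells containing 1 after step 3: {0, 3} -> 2 cell(s)

Answer: 2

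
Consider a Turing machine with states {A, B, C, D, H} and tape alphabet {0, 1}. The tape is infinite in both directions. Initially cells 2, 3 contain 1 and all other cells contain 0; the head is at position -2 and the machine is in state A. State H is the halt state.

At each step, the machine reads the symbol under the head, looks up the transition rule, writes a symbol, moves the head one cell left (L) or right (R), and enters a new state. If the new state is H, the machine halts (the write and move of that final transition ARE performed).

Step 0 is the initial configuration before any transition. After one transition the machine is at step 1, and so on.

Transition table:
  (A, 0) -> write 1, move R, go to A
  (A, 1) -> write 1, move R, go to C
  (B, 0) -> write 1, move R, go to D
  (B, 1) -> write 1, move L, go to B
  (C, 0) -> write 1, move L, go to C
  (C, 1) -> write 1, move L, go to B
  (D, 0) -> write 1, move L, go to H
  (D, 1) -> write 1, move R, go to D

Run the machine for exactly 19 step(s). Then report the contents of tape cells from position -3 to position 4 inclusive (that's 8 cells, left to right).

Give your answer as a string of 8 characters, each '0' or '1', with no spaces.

Answer: 11111111

Derivation:
Step 1: in state A at pos -2, read 0 -> (A,0)->write 1,move R,goto A. Now: state=A, head=-1, tape[-3..4]=01000110 (head:   ^)
Step 2: in state A at pos -1, read 0 -> (A,0)->write 1,move R,goto A. Now: state=A, head=0, tape[-3..4]=01100110 (head:    ^)
Step 3: in state A at pos 0, read 0 -> (A,0)->write 1,move R,goto A. Now: state=A, head=1, tape[-3..4]=01110110 (head:     ^)
Step 4: in state A at pos 1, read 0 -> (A,0)->write 1,move R,goto A. Now: state=A, head=2, tape[-3..4]=01111110 (head:      ^)
Step 5: in state A at pos 2, read 1 -> (A,1)->write 1,move R,goto C. Now: state=C, head=3, tape[-3..4]=01111110 (head:       ^)
Step 6: in state C at pos 3, read 1 -> (C,1)->write 1,move L,goto B. Now: state=B, head=2, tape[-3..4]=01111110 (head:      ^)
Step 7: in state B at pos 2, read 1 -> (B,1)->write 1,move L,goto B. Now: state=B, head=1, tape[-3..4]=01111110 (head:     ^)
Step 8: in state B at pos 1, read 1 -> (B,1)->write 1,move L,goto B. Now: state=B, head=0, tape[-3..4]=01111110 (head:    ^)
Step 9: in state B at pos 0, read 1 -> (B,1)->write 1,move L,goto B. Now: state=B, head=-1, tape[-3..4]=01111110 (head:   ^)
Step 10: in state B at pos -1, read 1 -> (B,1)->write 1,move L,goto B. Now: state=B, head=-2, tape[-3..4]=01111110 (head:  ^)
Step 11: in state B at pos -2, read 1 -> (B,1)->write 1,move L,goto B. Now: state=B, head=-3, tape[-4..4]=001111110 (head:  ^)
Step 12: in state B at pos -3, read 0 -> (B,0)->write 1,move R,goto D. Now: state=D, head=-2, tape[-4..4]=011111110 (head:   ^)
Step 13: in state D at pos -2, read 1 -> (D,1)->write 1,move R,goto D. Now: state=D, head=-1, tape[-4..4]=011111110 (head:    ^)
Step 14: in state D at pos -1, read 1 -> (D,1)->write 1,move R,goto D. Now: state=D, head=0, tape[-4..4]=011111110 (head:     ^)
Step 15: in state D at pos 0, read 1 -> (D,1)->write 1,move R,goto D. Now: state=D, head=1, tape[-4..4]=011111110 (head:      ^)
Step 16: in state D at pos 1, read 1 -> (D,1)->write 1,move R,goto D. Now: state=D, head=2, tape[-4..4]=011111110 (head:       ^)
Step 17: in state D at pos 2, read 1 -> (D,1)->write 1,move R,goto D. Now: state=D, head=3, tape[-4..4]=011111110 (head:        ^)
Step 18: in state D at pos 3, read 1 -> (D,1)->write 1,move R,goto D. Now: state=D, head=4, tape[-4..5]=0111111100 (head:         ^)
Step 19: in state D at pos 4, read 0 -> (D,0)->write 1,move L,goto H. Now: state=H, head=3, tape[-4..5]=0111111110 (head:        ^)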